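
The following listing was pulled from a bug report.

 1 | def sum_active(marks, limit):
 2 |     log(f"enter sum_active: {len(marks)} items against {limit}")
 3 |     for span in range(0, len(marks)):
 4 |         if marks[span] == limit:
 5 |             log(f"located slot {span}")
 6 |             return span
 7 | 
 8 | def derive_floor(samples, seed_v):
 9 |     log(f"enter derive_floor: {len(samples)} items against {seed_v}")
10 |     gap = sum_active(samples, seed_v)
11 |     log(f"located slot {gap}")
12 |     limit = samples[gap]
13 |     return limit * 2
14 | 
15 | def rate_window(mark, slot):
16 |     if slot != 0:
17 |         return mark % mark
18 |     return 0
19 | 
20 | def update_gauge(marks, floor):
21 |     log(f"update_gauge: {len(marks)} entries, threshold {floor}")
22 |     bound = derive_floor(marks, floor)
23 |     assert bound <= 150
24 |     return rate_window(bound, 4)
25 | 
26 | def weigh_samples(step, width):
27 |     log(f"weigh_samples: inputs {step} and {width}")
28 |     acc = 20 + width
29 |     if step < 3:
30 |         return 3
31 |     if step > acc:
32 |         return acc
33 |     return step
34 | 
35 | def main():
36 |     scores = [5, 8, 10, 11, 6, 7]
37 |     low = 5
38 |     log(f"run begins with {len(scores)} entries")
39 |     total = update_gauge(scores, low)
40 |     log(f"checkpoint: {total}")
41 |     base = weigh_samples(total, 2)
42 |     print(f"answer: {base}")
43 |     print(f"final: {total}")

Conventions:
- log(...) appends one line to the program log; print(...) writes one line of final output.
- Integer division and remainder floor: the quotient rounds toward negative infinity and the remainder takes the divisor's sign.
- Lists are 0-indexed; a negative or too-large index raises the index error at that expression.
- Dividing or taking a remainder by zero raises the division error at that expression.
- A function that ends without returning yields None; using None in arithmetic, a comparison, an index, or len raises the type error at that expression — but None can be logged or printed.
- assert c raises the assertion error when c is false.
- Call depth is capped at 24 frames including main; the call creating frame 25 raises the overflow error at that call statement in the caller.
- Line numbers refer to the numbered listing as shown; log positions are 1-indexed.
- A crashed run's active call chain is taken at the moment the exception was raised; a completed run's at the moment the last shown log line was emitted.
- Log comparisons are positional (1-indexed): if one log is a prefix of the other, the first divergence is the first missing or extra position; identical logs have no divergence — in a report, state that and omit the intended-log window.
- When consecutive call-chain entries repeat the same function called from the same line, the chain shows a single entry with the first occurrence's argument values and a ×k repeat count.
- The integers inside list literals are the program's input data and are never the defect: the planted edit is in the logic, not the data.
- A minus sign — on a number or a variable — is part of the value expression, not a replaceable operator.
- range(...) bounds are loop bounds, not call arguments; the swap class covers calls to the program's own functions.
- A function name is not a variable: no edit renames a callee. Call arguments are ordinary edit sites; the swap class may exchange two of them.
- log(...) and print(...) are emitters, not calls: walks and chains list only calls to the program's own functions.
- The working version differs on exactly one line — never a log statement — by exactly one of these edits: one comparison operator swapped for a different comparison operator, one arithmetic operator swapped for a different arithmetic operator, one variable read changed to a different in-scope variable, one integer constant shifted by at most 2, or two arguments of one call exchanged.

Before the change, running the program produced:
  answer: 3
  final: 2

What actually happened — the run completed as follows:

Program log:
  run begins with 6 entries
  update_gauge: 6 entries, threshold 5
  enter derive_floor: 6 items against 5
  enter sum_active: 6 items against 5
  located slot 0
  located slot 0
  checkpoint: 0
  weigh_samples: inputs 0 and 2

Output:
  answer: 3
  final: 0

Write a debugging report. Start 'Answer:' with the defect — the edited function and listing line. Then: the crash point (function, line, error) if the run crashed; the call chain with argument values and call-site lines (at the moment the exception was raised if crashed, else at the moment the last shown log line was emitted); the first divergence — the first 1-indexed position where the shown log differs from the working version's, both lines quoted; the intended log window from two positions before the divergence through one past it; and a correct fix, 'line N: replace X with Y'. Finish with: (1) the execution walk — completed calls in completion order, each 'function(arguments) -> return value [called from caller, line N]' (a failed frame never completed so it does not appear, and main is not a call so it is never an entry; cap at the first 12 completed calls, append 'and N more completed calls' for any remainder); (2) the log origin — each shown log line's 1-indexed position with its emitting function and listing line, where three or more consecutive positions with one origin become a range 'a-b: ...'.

Answer: the defect is in rate_window at line 17.
Key fact: Position 7 is the first bad log line: 'checkpoint: 0' should read 'checkpoint: 2'.
Call chain: main -> weigh_samples(0, 2) (called at line 41).
First divergence: at position 7 the run shows 'checkpoint: 0' where the working version logs 'checkpoint: 2'.
Intended log window:
  5: located slot 0
  6: located slot 0
  7: checkpoint: 2
  8: weigh_samples: inputs 2 and 2
Execution walk:
  sum_active([5, 8, 10, 11, 6, 7], 5) -> 0  [called from derive_floor, line 10]
  derive_floor([5, 8, 10, 11, 6, 7], 5) -> 10  [called from update_gauge, line 22]
  rate_window(10, 4) -> 0  [called from update_gauge, line 24]
  update_gauge([5, 8, 10, 11, 6, 7], 5) -> 0  [called from main, line 39]
  weigh_samples(0, 2) -> 3  [called from main, line 41]
Log line origins:
  1: emitted by main (line 38)
  2: emitted by update_gauge (line 21)
  3: emitted by derive_floor (line 9)
  4: emitted by sum_active (line 2)
  5: emitted by sum_active (line 5)
  6: emitted by derive_floor (line 11)
  7: emitted by main (line 40)
  8: emitted by weigh_samples (line 27)
A correct fix: line 17: replace `mark % mark` with `mark % slot`.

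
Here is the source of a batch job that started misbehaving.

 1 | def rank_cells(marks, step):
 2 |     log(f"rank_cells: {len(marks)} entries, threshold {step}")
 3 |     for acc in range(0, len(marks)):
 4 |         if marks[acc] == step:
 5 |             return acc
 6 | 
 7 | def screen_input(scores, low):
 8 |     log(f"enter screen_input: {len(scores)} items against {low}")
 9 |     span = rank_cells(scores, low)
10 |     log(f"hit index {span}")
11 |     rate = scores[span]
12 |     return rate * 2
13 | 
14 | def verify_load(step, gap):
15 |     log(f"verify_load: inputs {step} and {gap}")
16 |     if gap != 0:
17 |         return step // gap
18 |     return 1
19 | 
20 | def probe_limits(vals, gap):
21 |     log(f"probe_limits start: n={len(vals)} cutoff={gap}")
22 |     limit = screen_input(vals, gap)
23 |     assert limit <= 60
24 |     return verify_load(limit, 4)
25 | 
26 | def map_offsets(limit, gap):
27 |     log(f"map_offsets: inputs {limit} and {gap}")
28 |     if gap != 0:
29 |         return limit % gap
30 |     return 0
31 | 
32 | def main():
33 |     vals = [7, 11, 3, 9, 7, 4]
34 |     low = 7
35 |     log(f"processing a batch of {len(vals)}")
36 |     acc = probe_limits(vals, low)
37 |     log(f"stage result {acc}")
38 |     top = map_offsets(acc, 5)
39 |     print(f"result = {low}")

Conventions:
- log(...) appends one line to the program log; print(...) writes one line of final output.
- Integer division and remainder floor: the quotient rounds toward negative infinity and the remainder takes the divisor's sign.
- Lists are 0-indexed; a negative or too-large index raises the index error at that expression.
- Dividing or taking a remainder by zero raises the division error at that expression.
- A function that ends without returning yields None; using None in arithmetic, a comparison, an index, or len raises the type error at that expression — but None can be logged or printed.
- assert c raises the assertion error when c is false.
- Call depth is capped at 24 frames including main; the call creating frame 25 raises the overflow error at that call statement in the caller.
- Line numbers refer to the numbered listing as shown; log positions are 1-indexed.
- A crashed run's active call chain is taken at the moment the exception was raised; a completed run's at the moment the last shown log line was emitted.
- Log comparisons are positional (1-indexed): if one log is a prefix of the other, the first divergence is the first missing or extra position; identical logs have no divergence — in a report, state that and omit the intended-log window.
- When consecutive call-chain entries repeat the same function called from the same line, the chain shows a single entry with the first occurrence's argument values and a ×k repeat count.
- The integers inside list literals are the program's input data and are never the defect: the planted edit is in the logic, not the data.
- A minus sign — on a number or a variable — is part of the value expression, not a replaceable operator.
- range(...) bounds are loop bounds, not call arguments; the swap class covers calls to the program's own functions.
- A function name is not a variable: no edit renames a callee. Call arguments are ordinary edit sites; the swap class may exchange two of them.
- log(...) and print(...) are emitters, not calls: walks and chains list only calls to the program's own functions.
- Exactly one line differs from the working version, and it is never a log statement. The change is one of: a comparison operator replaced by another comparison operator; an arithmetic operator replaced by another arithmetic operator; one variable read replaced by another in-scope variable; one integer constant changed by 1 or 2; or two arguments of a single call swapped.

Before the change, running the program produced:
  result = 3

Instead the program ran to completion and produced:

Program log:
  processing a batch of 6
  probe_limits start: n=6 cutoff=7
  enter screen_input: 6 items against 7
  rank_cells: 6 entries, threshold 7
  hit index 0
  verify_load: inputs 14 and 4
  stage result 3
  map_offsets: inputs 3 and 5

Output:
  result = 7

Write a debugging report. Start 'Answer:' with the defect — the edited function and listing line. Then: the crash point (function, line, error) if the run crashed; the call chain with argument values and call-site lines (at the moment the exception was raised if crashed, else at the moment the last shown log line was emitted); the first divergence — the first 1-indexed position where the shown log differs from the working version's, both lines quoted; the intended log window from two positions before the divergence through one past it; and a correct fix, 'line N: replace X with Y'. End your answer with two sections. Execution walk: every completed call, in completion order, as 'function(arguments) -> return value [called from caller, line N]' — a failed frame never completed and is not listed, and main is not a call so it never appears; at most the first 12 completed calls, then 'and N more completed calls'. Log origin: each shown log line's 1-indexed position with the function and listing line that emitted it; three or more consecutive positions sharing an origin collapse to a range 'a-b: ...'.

Answer: the defect is in main at line 39.
Key observation: Every logged value matches the working version; the printed result is what differs.
Call chain: main -> map_offsets(3, 5) (called at line 38).
First divergence: none (the log streams are identical).
Execution walk:
  rank_cells([7, 11, 3, 9, 7, 4], 7) -> 0  [called from screen_input, line 9]
  screen_input([7, 11, 3, 9, 7, 4], 7) -> 14  [called from probe_limits, line 22]
  verify_load(14, 4) -> 3  [called from probe_limits, line 24]
  probe_limits([7, 11, 3, 9, 7, 4], 7) -> 3  [called from main, line 36]
  map_offsets(3, 5) -> 3  [called from main, line 38]
Origin of each log line:
  1 — main, line 35
  2 — probe_limits, line 21
  3 — screen_input, line 8
  4 — rank_cells, line 2
  5 — screen_input, line 10
  6 — verify_load, line 15
  7 — main, line 37
  8 — map_offsets, line 27
A correct fix: line 39: replace `low` with `top`.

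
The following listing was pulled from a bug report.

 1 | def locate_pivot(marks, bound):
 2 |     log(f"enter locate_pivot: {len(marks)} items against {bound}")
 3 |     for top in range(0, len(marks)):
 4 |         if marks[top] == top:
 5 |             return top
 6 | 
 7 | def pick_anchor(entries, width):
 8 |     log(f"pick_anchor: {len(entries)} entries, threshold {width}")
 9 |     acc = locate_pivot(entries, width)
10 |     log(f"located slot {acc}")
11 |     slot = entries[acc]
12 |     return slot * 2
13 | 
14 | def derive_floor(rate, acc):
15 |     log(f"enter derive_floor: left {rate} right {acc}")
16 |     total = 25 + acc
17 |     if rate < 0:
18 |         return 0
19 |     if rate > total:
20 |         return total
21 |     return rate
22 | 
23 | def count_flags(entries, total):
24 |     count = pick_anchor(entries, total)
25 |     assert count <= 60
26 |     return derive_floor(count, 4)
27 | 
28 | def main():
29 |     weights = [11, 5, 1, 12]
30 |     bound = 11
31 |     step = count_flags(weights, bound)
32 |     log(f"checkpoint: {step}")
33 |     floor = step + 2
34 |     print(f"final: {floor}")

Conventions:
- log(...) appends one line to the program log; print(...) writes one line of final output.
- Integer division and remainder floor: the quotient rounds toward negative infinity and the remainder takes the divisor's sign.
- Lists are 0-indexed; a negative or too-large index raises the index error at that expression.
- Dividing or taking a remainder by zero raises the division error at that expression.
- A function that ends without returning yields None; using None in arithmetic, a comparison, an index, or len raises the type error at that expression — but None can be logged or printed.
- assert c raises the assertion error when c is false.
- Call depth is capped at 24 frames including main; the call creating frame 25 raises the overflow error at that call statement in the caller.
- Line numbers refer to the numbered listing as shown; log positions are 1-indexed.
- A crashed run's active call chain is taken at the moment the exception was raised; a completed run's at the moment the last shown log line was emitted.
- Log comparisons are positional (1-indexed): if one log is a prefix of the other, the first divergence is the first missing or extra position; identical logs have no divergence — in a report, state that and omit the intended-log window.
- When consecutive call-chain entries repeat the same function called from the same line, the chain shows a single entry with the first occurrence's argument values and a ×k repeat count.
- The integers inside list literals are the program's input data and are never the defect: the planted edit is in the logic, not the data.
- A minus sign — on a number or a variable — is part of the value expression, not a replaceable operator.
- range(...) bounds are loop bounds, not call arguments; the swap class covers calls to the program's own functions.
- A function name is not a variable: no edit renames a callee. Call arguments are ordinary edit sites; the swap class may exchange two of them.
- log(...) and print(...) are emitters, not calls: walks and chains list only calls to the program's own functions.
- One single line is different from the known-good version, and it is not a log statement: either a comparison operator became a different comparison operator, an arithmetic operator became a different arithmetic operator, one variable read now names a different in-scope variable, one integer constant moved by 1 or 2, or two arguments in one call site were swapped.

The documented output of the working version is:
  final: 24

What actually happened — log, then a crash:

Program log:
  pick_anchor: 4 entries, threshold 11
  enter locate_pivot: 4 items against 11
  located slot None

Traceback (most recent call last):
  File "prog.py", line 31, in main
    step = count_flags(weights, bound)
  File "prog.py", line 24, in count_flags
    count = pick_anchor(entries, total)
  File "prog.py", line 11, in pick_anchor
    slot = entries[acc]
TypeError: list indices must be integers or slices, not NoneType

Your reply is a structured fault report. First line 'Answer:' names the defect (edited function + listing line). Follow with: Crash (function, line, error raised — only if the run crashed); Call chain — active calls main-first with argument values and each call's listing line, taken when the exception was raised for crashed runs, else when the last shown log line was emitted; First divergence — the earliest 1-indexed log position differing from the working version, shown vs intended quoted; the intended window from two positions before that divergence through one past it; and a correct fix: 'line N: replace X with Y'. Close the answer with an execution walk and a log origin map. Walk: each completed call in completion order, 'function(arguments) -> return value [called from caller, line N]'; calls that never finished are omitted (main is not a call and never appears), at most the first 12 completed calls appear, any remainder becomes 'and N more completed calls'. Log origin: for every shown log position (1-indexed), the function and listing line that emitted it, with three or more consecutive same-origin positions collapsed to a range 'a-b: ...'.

Answer: the defect is in locate_pivot at line 4.
Key fact: At log position 3 the runs split — shown 'located slot None', but the working version logs 'located slot 0'.
Crash: pick_anchor, line 11, TypeError.
Call chain: main -> count_flags([11, 5, 1, 12], 11) (called at line 31) -> pick_anchor([11, 5, 1, 12], 11) (called at line 24).
First divergence: at position 3 the run shows 'located slot None' where the working version logs 'located slot 0'.
Intended log window:
  1: pick_anchor: 4 entries, threshold 11
  2: enter locate_pivot: 4 items against 11
  3: located slot 0
  4: enter derive_floor: left 22 right 4
Execution walk:
  locate_pivot([11, 5, 1, 12], 11) -> None  [called from pick_anchor, line 9]
Log line origins:
  1: from pick_anchor, line 8
  2: from locate_pivot, line 2
  3: from pick_anchor, line 10
A correct fix: line 4: replace `marks[top] == top` with `marks[top] == bound`.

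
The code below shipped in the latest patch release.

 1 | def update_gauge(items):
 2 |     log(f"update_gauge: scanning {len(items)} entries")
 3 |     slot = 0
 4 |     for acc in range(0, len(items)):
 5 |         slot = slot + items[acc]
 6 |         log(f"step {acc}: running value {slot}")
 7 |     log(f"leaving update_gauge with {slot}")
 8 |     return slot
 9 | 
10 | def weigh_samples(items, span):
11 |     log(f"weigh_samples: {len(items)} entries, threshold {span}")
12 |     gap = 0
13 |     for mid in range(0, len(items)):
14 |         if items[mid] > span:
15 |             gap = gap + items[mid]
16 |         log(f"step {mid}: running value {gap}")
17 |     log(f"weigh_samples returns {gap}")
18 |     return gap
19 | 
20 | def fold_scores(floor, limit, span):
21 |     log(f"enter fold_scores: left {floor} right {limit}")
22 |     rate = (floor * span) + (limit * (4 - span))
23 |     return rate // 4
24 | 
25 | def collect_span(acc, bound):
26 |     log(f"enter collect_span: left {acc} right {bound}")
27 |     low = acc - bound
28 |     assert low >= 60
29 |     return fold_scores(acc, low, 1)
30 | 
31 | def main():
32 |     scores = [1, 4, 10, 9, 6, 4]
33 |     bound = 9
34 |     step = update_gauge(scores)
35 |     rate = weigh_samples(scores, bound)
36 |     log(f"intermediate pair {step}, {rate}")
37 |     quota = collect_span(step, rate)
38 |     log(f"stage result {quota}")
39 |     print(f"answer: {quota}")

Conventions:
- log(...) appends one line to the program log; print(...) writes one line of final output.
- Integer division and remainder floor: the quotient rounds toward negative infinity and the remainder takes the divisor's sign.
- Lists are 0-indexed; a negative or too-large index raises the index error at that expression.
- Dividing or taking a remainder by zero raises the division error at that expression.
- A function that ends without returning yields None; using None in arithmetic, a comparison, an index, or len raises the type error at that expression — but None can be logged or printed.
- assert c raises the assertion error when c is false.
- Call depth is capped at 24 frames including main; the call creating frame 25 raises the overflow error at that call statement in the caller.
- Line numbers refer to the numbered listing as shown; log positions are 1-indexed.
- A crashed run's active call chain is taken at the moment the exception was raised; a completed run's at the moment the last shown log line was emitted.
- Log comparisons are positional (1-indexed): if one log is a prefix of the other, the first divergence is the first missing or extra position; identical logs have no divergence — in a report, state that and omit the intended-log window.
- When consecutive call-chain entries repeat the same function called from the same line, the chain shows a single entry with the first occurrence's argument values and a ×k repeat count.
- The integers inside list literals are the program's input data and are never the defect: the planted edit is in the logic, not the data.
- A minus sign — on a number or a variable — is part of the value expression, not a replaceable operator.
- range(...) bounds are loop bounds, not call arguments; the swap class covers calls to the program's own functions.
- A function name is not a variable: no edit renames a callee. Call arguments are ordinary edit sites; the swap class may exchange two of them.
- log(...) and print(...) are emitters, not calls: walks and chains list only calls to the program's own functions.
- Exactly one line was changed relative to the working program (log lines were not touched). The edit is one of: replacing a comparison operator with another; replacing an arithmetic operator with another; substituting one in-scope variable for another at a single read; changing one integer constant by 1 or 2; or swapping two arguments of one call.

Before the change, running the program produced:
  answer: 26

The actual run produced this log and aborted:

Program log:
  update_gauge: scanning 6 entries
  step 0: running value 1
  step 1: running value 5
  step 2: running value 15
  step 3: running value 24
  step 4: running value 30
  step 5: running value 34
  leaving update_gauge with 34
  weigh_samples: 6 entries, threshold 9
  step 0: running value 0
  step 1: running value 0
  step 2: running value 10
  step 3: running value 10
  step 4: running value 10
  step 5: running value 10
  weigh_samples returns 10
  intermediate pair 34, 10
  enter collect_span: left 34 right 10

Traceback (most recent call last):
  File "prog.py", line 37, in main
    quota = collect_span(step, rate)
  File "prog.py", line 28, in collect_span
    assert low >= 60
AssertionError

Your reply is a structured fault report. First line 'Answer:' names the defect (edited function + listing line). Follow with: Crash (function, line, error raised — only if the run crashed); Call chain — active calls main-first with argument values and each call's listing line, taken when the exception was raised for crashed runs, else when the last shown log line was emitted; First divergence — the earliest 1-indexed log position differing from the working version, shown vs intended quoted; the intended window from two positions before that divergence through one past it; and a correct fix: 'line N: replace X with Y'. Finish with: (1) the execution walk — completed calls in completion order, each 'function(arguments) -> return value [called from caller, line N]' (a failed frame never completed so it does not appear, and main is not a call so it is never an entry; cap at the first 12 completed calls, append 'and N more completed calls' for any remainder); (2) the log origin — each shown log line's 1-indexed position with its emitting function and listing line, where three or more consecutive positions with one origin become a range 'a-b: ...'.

Answer: the defect is in collect_span at line 28.
Key fact: The shown log is a 18-line prefix of the intended one, whose next entry is 'enter fold_scores: left 34 right 24'.
Crash: collect_span, line 28, AssertionError.
Call chain: main -> collect_span(34, 10) (called at line 37).
First divergence: position 19 (shown log ended at 18 lines; the working version continues: 'enter fold_scores: left 34 right 24').
Intended log window:
  17: intermediate pair 34, 10
  18: enter collect_span: left 34 right 10
  19: enter fold_scores: left 34 right 24
  20: stage result 26
Execution walk:
  update_gauge([1, 4, 10, 9, 6, 4]) -> 34  [called from main, line 34]
  weigh_samples([1, 4, 10, 9, 6, 4], 9) -> 10  [called from main, line 35]
Log origins:
  1: emitted by update_gauge (line 2)
  2-7: emitted by update_gauge (line 6)
  8: emitted by update_gauge (line 7)
  9: emitted by weigh_samples (line 11)
  10-15: emitted by weigh_samples (line 16)
  16: emitted by weigh_samples (line 17)
  17: emitted by main (line 36)
  18: emitted by collect_span (line 26)
A correct fix: line 28: replace `>=` with `<=`.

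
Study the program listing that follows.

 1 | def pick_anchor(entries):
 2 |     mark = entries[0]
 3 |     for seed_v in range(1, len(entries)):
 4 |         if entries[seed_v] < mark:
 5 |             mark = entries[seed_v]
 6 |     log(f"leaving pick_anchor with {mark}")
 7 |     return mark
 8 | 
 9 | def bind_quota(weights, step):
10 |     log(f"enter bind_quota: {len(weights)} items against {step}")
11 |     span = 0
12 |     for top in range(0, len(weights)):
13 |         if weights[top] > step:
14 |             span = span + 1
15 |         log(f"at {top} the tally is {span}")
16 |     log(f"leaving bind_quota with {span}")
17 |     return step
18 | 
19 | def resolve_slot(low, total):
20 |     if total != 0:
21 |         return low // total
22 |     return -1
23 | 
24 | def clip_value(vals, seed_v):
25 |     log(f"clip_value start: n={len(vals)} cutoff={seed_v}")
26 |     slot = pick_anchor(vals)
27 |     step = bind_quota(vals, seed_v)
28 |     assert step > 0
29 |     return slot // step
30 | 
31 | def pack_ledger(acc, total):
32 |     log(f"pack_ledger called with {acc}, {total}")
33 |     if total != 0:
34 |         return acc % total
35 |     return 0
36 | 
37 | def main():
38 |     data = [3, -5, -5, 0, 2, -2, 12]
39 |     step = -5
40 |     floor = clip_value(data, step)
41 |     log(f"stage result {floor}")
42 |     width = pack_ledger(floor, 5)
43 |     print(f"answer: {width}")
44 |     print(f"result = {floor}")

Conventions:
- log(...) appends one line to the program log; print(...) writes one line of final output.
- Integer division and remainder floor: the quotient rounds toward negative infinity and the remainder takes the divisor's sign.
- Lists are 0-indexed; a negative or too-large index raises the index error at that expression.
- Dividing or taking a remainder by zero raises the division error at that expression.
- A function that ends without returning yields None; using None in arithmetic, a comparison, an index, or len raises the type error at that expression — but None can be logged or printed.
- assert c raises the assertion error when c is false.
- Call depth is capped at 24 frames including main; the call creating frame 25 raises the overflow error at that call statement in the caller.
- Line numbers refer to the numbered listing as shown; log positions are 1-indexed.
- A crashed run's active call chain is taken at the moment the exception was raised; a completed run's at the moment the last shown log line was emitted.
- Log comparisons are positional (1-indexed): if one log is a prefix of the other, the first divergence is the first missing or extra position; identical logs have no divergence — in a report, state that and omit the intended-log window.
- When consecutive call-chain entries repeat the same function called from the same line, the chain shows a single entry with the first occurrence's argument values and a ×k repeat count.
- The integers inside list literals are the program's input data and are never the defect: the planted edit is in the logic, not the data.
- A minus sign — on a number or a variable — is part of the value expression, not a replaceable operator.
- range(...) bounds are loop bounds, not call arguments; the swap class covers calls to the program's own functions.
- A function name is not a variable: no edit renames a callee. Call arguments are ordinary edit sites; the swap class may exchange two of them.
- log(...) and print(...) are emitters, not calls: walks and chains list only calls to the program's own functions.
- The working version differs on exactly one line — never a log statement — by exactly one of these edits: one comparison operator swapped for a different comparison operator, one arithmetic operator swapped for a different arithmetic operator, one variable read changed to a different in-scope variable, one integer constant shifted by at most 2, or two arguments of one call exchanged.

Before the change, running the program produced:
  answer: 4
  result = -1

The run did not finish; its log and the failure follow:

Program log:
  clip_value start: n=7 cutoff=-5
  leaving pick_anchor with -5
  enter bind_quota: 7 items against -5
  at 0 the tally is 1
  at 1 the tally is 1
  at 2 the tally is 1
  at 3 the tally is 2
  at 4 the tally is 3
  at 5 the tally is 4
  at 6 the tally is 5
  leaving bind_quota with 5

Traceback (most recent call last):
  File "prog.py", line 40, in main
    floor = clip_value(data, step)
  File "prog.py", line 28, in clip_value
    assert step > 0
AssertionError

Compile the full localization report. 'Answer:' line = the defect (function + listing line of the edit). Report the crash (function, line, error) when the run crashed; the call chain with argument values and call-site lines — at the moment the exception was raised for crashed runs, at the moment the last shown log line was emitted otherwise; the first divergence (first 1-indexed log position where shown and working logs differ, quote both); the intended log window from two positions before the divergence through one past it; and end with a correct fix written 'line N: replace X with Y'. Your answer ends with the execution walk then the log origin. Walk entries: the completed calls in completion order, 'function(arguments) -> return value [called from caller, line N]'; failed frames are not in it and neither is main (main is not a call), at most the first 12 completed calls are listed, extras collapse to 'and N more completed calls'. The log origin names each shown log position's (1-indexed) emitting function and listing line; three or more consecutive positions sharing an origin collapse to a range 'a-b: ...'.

Answer: the defect is in bind_quota at line 17.
Key fact: Only 11 log lines were emitted before the run died; the intended continuation was 'stage result -1'.
Crash: clip_value, line 28, AssertionError.
Call chain: main -> clip_value([3, -5, -5, 0, 2, -2, 12], -5) (called at line 40).
First divergence: position 12 — the faulty run's log ends after 11 lines; the working version continues with 'stage result -1'.
Intended log window:
  10: at 6 the tally is 5
  11: leaving bind_quota with 5
  12: stage result -1
  13: pack_ledger called with -1, 5
Execution walk:
  pick_anchor([3, -5, -5, 0, 2, -2, 12]) -> -5  [called from clip_value, line 26]
  bind_quota([3, -5, -5, 0, 2, -2, 12], -5) -> -5  [called from clip_value, line 27]
Log line origins:
  1: emitted by clip_value (line 25)
  2: emitted by pick_anchor (line 6)
  3: emitted by bind_quota (line 10)
  4-10: emitted by bind_quota (line 15)
  11: emitted by bind_quota (line 16)
A correct fix: line 17: replace `step` with `span`.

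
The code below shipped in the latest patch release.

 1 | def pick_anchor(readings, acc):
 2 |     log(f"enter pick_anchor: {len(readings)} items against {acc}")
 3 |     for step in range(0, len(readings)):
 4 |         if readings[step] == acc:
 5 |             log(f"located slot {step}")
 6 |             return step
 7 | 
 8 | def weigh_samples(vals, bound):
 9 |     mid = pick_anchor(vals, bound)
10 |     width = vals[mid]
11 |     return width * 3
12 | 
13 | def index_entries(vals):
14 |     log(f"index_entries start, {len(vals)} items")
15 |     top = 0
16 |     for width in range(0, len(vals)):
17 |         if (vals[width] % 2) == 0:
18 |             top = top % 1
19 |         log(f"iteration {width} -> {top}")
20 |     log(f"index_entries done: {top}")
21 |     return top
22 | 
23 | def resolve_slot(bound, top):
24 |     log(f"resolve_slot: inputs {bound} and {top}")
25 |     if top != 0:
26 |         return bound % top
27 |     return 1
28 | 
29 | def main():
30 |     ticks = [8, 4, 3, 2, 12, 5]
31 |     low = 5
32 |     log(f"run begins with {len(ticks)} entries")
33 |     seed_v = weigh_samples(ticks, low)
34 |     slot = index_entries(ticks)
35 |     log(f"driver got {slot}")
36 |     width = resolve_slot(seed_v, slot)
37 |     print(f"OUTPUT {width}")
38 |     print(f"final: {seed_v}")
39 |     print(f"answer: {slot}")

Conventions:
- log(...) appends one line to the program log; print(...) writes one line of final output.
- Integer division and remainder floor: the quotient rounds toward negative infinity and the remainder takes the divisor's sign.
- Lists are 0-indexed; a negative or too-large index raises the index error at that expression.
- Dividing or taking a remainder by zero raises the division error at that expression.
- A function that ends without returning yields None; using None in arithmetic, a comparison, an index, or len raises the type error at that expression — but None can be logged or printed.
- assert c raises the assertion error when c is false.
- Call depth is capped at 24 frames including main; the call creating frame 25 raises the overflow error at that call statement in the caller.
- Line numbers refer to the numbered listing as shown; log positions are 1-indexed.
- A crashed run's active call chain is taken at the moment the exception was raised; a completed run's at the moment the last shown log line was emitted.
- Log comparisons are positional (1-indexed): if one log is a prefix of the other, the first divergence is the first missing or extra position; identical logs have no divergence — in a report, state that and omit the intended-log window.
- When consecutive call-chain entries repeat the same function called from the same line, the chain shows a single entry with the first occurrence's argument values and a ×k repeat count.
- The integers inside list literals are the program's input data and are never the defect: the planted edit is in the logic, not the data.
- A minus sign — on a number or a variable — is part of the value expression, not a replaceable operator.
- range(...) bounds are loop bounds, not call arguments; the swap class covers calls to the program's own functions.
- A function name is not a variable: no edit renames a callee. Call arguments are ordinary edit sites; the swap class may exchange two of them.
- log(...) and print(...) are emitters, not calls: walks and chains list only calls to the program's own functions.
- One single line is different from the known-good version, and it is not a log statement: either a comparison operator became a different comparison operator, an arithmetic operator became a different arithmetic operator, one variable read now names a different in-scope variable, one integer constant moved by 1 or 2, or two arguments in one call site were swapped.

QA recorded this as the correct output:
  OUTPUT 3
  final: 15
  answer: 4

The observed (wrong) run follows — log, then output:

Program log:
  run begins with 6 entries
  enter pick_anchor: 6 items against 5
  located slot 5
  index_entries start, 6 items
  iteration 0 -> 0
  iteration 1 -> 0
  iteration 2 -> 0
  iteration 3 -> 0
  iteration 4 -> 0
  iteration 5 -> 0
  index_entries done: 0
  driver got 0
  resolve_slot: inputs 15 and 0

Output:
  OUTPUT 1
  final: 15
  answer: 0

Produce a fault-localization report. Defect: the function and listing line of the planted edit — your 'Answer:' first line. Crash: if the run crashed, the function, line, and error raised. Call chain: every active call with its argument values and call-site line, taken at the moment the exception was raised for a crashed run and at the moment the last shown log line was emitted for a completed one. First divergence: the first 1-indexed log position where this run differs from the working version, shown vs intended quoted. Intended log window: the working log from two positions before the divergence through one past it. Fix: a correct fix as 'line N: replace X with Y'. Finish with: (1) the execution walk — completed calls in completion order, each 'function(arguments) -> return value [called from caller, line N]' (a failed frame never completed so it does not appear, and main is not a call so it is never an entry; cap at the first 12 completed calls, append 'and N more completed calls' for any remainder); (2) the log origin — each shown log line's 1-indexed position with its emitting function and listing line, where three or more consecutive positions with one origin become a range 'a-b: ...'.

Answer: the defect is in index_entries at line 18.
Key fact: The log first diverges at position 5: the faulty run prints 'iteration 0 -> 0' where the working version prints 'iteration 0 -> 1'.
Call chain: main -> resolve_slot(15, 0) (called at line 36).
First divergence: position 5 — the shown line 'iteration 0 -> 0' should read 'iteration 0 -> 1'.
Intended log window:
  3: located slot 5
  4: index_entries start, 6 items
  5: iteration 0 -> 1
  6: iteration 1 -> 2
Execution walk:
  pick_anchor([8, 4, 3, 2, 12, 5], 5) -> 5  [called from weigh_samples, line 9]
  weigh_samples([8, 4, 3, 2, 12, 5], 5) -> 15  [called from main, line 33]
  index_entries([8, 4, 3, 2, 12, 5]) -> 0  [called from main, line 34]
  resolve_slot(15, 0) -> 1  [called from main, line 36]
Log origin:
  1 — main, line 32
  2 — pick_anchor, line 2
  3 — pick_anchor, line 5
  4 — index_entries, line 14
  5-10 — index_entries, line 19
  11 — index_entries, line 20
  12 — main, line 35
  13 — resolve_slot, line 24
A correct fix: line 18: replace `%` with `+`.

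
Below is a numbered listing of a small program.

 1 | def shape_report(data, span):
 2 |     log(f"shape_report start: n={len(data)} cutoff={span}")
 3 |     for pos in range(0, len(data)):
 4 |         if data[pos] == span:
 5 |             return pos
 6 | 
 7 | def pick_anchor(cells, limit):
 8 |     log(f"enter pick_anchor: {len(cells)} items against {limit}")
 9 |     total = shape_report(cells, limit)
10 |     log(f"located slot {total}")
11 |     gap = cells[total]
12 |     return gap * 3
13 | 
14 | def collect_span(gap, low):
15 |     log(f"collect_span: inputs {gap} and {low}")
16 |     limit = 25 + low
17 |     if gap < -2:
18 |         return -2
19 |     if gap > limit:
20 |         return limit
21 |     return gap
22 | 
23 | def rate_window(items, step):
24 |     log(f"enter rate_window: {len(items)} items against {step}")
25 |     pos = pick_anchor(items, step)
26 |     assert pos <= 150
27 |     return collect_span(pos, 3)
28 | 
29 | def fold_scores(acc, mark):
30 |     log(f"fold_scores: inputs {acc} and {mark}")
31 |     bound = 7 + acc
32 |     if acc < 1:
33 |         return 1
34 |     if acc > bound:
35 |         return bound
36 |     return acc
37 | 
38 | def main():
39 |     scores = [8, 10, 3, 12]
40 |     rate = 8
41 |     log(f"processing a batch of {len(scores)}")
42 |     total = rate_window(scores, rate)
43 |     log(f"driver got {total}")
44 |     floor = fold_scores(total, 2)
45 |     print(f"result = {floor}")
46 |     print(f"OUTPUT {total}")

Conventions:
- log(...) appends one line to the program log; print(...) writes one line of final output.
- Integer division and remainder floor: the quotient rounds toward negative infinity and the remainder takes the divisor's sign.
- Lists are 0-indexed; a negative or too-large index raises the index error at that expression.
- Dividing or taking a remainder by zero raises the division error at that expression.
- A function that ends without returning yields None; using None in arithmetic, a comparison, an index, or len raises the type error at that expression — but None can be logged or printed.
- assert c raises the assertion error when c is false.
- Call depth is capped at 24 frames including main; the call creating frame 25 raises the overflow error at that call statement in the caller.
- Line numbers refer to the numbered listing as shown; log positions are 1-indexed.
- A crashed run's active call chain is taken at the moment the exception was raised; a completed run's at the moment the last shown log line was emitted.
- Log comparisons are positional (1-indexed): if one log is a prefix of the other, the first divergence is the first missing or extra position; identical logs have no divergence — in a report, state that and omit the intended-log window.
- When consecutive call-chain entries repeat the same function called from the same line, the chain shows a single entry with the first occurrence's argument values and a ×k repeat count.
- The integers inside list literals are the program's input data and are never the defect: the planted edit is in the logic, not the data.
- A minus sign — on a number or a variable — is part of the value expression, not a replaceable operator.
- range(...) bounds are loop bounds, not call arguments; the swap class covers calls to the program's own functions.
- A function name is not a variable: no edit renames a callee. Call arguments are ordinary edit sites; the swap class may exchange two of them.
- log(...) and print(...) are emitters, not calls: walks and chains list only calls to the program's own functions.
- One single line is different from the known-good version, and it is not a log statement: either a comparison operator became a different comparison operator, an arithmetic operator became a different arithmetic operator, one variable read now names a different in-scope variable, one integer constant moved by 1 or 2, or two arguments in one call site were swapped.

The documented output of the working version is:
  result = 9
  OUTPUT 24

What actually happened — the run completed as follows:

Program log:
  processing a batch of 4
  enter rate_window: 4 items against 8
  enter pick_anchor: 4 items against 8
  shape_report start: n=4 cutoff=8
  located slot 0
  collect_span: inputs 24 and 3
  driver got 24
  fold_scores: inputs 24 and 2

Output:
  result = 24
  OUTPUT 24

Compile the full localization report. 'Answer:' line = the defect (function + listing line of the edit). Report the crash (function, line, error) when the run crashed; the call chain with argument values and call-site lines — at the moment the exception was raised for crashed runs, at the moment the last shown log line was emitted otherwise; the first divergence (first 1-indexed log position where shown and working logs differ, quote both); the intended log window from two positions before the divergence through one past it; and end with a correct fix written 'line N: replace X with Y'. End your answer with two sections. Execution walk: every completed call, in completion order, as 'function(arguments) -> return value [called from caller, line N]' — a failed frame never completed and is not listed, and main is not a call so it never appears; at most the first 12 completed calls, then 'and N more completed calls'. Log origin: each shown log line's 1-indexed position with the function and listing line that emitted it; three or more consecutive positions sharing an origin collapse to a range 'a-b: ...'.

Answer: the defect is in fold_scores at line 31.
Core observation: Nothing in the log betrays the bug — only the output does.
Call chain: main -> fold_scores(24, 2) (called at line 44).
First divergence: none; the two logs match at every position.
Execution walk:
  shape_report([8, 10, 3, 12], 8) -> 0  [called from pick_anchor, line 9]
  pick_anchor([8, 10, 3, 12], 8) -> 24  [called from rate_window, line 25]
  collect_span(24, 3) -> 24  [called from rate_window, line 27]
  rate_window([8, 10, 3, 12], 8) -> 24  [called from main, line 42]
  fold_scores(24, 2) -> 24  [called from main, line 44]
Log origins:
  1: emitted by main (line 41)
  2: emitted by rate_window (line 24)
  3: emitted by pick_anchor (line 8)
  4: emitted by shape_report (line 2)
  5: emitted by pick_anchor (line 10)
  6: emitted by collect_span (line 15)
  7: emitted by main (line 43)
  8: emitted by fold_scores (line 30)
A correct fix: line 31: replace `acc` with `mark`.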